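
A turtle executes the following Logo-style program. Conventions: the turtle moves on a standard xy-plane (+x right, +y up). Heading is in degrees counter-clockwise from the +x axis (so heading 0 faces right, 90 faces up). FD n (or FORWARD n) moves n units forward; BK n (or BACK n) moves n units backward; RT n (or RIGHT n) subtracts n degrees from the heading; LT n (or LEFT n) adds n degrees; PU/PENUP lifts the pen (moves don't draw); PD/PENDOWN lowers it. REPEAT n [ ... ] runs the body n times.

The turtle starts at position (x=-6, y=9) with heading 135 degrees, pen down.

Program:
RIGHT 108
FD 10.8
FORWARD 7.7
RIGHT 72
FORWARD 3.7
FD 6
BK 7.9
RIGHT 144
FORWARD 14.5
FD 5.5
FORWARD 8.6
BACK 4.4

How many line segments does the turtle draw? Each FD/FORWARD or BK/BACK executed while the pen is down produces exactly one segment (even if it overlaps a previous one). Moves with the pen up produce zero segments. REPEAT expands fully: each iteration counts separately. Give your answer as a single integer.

Executing turtle program step by step:
Start: pos=(-6,9), heading=135, pen down
RT 108: heading 135 -> 27
FD 10.8: (-6,9) -> (3.623,13.903) [heading=27, draw]
FD 7.7: (3.623,13.903) -> (10.484,17.399) [heading=27, draw]
RT 72: heading 27 -> 315
FD 3.7: (10.484,17.399) -> (13.1,14.783) [heading=315, draw]
FD 6: (13.1,14.783) -> (17.343,10.54) [heading=315, draw]
BK 7.9: (17.343,10.54) -> (11.756,16.126) [heading=315, draw]
RT 144: heading 315 -> 171
FD 14.5: (11.756,16.126) -> (-2.565,18.394) [heading=171, draw]
FD 5.5: (-2.565,18.394) -> (-7.997,19.255) [heading=171, draw]
FD 8.6: (-7.997,19.255) -> (-16.491,20.6) [heading=171, draw]
BK 4.4: (-16.491,20.6) -> (-12.146,19.912) [heading=171, draw]
Final: pos=(-12.146,19.912), heading=171, 9 segment(s) drawn
Segments drawn: 9

Answer: 9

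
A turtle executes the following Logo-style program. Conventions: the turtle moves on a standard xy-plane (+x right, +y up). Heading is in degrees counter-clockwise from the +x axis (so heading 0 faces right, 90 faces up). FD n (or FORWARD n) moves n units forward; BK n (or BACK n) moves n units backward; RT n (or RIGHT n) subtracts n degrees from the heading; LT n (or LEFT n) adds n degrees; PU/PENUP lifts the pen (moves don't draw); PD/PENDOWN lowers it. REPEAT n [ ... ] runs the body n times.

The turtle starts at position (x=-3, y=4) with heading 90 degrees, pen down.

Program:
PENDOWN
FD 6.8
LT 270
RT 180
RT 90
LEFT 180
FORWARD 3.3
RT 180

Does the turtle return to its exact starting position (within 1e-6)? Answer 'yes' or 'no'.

Answer: no

Derivation:
Executing turtle program step by step:
Start: pos=(-3,4), heading=90, pen down
PD: pen down
FD 6.8: (-3,4) -> (-3,10.8) [heading=90, draw]
LT 270: heading 90 -> 0
RT 180: heading 0 -> 180
RT 90: heading 180 -> 90
LT 180: heading 90 -> 270
FD 3.3: (-3,10.8) -> (-3,7.5) [heading=270, draw]
RT 180: heading 270 -> 90
Final: pos=(-3,7.5), heading=90, 2 segment(s) drawn

Start position: (-3, 4)
Final position: (-3, 7.5)
Distance = 3.5; >= 1e-6 -> NOT closed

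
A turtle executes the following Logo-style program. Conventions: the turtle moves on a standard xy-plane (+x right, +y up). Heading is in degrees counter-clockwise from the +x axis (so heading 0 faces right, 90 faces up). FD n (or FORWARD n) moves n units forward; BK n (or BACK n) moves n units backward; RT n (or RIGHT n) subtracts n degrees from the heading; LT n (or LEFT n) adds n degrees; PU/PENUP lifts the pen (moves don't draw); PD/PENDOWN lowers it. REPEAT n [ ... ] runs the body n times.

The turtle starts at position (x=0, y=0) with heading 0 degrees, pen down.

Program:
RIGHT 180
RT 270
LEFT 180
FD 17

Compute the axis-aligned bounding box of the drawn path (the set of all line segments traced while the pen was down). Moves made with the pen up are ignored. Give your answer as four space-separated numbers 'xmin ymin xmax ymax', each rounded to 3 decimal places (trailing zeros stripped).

Executing turtle program step by step:
Start: pos=(0,0), heading=0, pen down
RT 180: heading 0 -> 180
RT 270: heading 180 -> 270
LT 180: heading 270 -> 90
FD 17: (0,0) -> (0,17) [heading=90, draw]
Final: pos=(0,17), heading=90, 1 segment(s) drawn

Segment endpoints: x in {0, 0}, y in {0, 17}
xmin=0, ymin=0, xmax=0, ymax=17

Answer: 0 0 0 17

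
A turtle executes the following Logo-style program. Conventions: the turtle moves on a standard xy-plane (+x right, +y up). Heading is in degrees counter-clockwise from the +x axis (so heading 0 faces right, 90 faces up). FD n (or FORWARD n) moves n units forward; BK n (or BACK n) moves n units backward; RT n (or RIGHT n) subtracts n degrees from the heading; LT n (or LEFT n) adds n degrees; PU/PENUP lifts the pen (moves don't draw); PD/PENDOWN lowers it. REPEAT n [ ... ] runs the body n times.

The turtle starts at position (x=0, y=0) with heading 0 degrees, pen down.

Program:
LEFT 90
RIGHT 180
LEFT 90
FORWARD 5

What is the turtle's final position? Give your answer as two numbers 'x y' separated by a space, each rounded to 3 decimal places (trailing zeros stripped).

Executing turtle program step by step:
Start: pos=(0,0), heading=0, pen down
LT 90: heading 0 -> 90
RT 180: heading 90 -> 270
LT 90: heading 270 -> 0
FD 5: (0,0) -> (5,0) [heading=0, draw]
Final: pos=(5,0), heading=0, 1 segment(s) drawn

Answer: 5 0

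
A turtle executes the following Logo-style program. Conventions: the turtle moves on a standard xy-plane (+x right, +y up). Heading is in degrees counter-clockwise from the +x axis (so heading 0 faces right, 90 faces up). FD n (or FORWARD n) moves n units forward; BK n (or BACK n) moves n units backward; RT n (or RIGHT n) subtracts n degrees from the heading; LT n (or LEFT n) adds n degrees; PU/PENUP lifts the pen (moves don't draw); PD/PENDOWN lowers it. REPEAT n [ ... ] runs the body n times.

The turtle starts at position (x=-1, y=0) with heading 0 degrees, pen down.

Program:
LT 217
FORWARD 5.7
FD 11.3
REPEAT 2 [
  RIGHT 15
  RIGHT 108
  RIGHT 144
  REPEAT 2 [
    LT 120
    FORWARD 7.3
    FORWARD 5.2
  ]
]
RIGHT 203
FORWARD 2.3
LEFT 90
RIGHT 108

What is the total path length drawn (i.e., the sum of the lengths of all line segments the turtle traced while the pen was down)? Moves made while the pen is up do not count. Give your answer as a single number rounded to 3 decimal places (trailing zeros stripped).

Answer: 69.3

Derivation:
Executing turtle program step by step:
Start: pos=(-1,0), heading=0, pen down
LT 217: heading 0 -> 217
FD 5.7: (-1,0) -> (-5.552,-3.43) [heading=217, draw]
FD 11.3: (-5.552,-3.43) -> (-14.577,-10.231) [heading=217, draw]
REPEAT 2 [
  -- iteration 1/2 --
  RT 15: heading 217 -> 202
  RT 108: heading 202 -> 94
  RT 144: heading 94 -> 310
  REPEAT 2 [
    -- iteration 1/2 --
    LT 120: heading 310 -> 70
    FD 7.3: (-14.577,-10.231) -> (-12.08,-3.371) [heading=70, draw]
    FD 5.2: (-12.08,-3.371) -> (-10.302,1.515) [heading=70, draw]
    -- iteration 2/2 --
    LT 120: heading 70 -> 190
    FD 7.3: (-10.302,1.515) -> (-17.491,0.248) [heading=190, draw]
    FD 5.2: (-17.491,0.248) -> (-22.612,-0.655) [heading=190, draw]
  ]
  -- iteration 2/2 --
  RT 15: heading 190 -> 175
  RT 108: heading 175 -> 67
  RT 144: heading 67 -> 283
  REPEAT 2 [
    -- iteration 1/2 --
    LT 120: heading 283 -> 43
    FD 7.3: (-22.612,-0.655) -> (-17.273,4.323) [heading=43, draw]
    FD 5.2: (-17.273,4.323) -> (-13.47,7.87) [heading=43, draw]
    -- iteration 2/2 --
    LT 120: heading 43 -> 163
    FD 7.3: (-13.47,7.87) -> (-20.451,10.004) [heading=163, draw]
    FD 5.2: (-20.451,10.004) -> (-25.424,11.524) [heading=163, draw]
  ]
]
RT 203: heading 163 -> 320
FD 2.3: (-25.424,11.524) -> (-23.662,10.046) [heading=320, draw]
LT 90: heading 320 -> 50
RT 108: heading 50 -> 302
Final: pos=(-23.662,10.046), heading=302, 11 segment(s) drawn

Segment lengths:
  seg 1: (-1,0) -> (-5.552,-3.43), length = 5.7
  seg 2: (-5.552,-3.43) -> (-14.577,-10.231), length = 11.3
  seg 3: (-14.577,-10.231) -> (-12.08,-3.371), length = 7.3
  seg 4: (-12.08,-3.371) -> (-10.302,1.515), length = 5.2
  seg 5: (-10.302,1.515) -> (-17.491,0.248), length = 7.3
  seg 6: (-17.491,0.248) -> (-22.612,-0.655), length = 5.2
  seg 7: (-22.612,-0.655) -> (-17.273,4.323), length = 7.3
  seg 8: (-17.273,4.323) -> (-13.47,7.87), length = 5.2
  seg 9: (-13.47,7.87) -> (-20.451,10.004), length = 7.3
  seg 10: (-20.451,10.004) -> (-25.424,11.524), length = 5.2
  seg 11: (-25.424,11.524) -> (-23.662,10.046), length = 2.3
Total = 69.3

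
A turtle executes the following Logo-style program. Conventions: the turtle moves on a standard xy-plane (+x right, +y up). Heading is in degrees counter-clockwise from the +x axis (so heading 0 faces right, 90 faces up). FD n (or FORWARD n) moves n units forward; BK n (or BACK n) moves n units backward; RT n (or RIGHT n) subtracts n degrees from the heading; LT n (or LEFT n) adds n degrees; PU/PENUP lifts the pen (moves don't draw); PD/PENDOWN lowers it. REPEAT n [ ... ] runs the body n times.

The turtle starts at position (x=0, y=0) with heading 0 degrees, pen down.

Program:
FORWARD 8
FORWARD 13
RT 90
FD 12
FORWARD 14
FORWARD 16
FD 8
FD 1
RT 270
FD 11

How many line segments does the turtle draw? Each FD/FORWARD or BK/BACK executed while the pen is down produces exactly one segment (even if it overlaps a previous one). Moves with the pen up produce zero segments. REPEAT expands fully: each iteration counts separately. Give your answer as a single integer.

Answer: 8

Derivation:
Executing turtle program step by step:
Start: pos=(0,0), heading=0, pen down
FD 8: (0,0) -> (8,0) [heading=0, draw]
FD 13: (8,0) -> (21,0) [heading=0, draw]
RT 90: heading 0 -> 270
FD 12: (21,0) -> (21,-12) [heading=270, draw]
FD 14: (21,-12) -> (21,-26) [heading=270, draw]
FD 16: (21,-26) -> (21,-42) [heading=270, draw]
FD 8: (21,-42) -> (21,-50) [heading=270, draw]
FD 1: (21,-50) -> (21,-51) [heading=270, draw]
RT 270: heading 270 -> 0
FD 11: (21,-51) -> (32,-51) [heading=0, draw]
Final: pos=(32,-51), heading=0, 8 segment(s) drawn
Segments drawn: 8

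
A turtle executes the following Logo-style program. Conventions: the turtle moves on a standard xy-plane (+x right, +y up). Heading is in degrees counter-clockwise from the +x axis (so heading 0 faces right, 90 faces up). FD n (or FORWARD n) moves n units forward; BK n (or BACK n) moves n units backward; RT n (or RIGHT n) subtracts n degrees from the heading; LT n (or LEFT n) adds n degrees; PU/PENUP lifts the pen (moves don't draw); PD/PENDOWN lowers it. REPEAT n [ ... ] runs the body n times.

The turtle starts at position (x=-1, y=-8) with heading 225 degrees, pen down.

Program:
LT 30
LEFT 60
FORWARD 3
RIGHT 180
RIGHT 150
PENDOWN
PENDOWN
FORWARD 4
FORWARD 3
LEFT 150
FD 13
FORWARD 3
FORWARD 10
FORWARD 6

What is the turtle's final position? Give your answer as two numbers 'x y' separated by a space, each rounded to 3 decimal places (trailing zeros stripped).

Executing turtle program step by step:
Start: pos=(-1,-8), heading=225, pen down
LT 30: heading 225 -> 255
LT 60: heading 255 -> 315
FD 3: (-1,-8) -> (1.121,-10.121) [heading=315, draw]
RT 180: heading 315 -> 135
RT 150: heading 135 -> 345
PD: pen down
PD: pen down
FD 4: (1.121,-10.121) -> (4.985,-11.157) [heading=345, draw]
FD 3: (4.985,-11.157) -> (7.883,-11.933) [heading=345, draw]
LT 150: heading 345 -> 135
FD 13: (7.883,-11.933) -> (-1.31,-2.741) [heading=135, draw]
FD 3: (-1.31,-2.741) -> (-3.431,-0.619) [heading=135, draw]
FD 10: (-3.431,-0.619) -> (-10.502,6.452) [heading=135, draw]
FD 6: (-10.502,6.452) -> (-14.745,10.694) [heading=135, draw]
Final: pos=(-14.745,10.694), heading=135, 7 segment(s) drawn

Answer: -14.745 10.694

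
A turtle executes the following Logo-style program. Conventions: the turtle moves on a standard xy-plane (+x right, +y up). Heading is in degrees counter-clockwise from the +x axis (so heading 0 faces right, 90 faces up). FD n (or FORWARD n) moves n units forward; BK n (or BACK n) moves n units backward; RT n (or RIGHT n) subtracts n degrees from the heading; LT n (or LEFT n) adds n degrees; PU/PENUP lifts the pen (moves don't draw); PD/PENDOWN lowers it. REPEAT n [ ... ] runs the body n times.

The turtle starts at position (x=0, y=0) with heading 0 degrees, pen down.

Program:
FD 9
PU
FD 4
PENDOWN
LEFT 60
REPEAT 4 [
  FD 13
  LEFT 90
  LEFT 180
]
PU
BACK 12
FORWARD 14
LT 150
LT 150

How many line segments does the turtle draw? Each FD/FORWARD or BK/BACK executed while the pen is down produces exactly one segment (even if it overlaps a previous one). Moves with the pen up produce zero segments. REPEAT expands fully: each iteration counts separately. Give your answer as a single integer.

Executing turtle program step by step:
Start: pos=(0,0), heading=0, pen down
FD 9: (0,0) -> (9,0) [heading=0, draw]
PU: pen up
FD 4: (9,0) -> (13,0) [heading=0, move]
PD: pen down
LT 60: heading 0 -> 60
REPEAT 4 [
  -- iteration 1/4 --
  FD 13: (13,0) -> (19.5,11.258) [heading=60, draw]
  LT 90: heading 60 -> 150
  LT 180: heading 150 -> 330
  -- iteration 2/4 --
  FD 13: (19.5,11.258) -> (30.758,4.758) [heading=330, draw]
  LT 90: heading 330 -> 60
  LT 180: heading 60 -> 240
  -- iteration 3/4 --
  FD 13: (30.758,4.758) -> (24.258,-6.5) [heading=240, draw]
  LT 90: heading 240 -> 330
  LT 180: heading 330 -> 150
  -- iteration 4/4 --
  FD 13: (24.258,-6.5) -> (13,0) [heading=150, draw]
  LT 90: heading 150 -> 240
  LT 180: heading 240 -> 60
]
PU: pen up
BK 12: (13,0) -> (7,-10.392) [heading=60, move]
FD 14: (7,-10.392) -> (14,1.732) [heading=60, move]
LT 150: heading 60 -> 210
LT 150: heading 210 -> 0
Final: pos=(14,1.732), heading=0, 5 segment(s) drawn
Segments drawn: 5

Answer: 5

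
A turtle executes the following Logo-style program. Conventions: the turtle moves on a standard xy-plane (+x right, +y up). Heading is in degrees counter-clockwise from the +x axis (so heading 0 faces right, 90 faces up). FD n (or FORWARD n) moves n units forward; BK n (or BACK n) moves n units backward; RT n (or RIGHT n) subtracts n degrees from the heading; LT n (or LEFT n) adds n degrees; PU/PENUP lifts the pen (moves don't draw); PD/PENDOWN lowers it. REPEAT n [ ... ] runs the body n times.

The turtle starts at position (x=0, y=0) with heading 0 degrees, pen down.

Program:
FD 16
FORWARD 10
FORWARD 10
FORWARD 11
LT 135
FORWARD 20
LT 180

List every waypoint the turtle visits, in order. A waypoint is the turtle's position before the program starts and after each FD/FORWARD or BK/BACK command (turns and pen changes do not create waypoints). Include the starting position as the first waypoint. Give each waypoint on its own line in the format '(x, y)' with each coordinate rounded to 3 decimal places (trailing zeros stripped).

Executing turtle program step by step:
Start: pos=(0,0), heading=0, pen down
FD 16: (0,0) -> (16,0) [heading=0, draw]
FD 10: (16,0) -> (26,0) [heading=0, draw]
FD 10: (26,0) -> (36,0) [heading=0, draw]
FD 11: (36,0) -> (47,0) [heading=0, draw]
LT 135: heading 0 -> 135
FD 20: (47,0) -> (32.858,14.142) [heading=135, draw]
LT 180: heading 135 -> 315
Final: pos=(32.858,14.142), heading=315, 5 segment(s) drawn
Waypoints (6 total):
(0, 0)
(16, 0)
(26, 0)
(36, 0)
(47, 0)
(32.858, 14.142)

Answer: (0, 0)
(16, 0)
(26, 0)
(36, 0)
(47, 0)
(32.858, 14.142)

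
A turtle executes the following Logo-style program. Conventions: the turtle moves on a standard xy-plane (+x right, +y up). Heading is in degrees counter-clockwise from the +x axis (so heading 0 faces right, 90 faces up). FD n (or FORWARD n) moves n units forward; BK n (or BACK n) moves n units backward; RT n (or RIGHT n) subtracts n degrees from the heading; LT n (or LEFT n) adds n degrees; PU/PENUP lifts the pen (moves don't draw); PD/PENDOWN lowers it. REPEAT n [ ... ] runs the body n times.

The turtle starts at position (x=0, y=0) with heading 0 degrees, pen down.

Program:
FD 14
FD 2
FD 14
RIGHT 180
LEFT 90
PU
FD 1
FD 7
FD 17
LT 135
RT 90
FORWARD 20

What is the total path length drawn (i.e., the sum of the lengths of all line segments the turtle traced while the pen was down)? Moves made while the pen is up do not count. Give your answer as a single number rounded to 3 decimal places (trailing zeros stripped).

Executing turtle program step by step:
Start: pos=(0,0), heading=0, pen down
FD 14: (0,0) -> (14,0) [heading=0, draw]
FD 2: (14,0) -> (16,0) [heading=0, draw]
FD 14: (16,0) -> (30,0) [heading=0, draw]
RT 180: heading 0 -> 180
LT 90: heading 180 -> 270
PU: pen up
FD 1: (30,0) -> (30,-1) [heading=270, move]
FD 7: (30,-1) -> (30,-8) [heading=270, move]
FD 17: (30,-8) -> (30,-25) [heading=270, move]
LT 135: heading 270 -> 45
RT 90: heading 45 -> 315
FD 20: (30,-25) -> (44.142,-39.142) [heading=315, move]
Final: pos=(44.142,-39.142), heading=315, 3 segment(s) drawn

Segment lengths:
  seg 1: (0,0) -> (14,0), length = 14
  seg 2: (14,0) -> (16,0), length = 2
  seg 3: (16,0) -> (30,0), length = 14
Total = 30

Answer: 30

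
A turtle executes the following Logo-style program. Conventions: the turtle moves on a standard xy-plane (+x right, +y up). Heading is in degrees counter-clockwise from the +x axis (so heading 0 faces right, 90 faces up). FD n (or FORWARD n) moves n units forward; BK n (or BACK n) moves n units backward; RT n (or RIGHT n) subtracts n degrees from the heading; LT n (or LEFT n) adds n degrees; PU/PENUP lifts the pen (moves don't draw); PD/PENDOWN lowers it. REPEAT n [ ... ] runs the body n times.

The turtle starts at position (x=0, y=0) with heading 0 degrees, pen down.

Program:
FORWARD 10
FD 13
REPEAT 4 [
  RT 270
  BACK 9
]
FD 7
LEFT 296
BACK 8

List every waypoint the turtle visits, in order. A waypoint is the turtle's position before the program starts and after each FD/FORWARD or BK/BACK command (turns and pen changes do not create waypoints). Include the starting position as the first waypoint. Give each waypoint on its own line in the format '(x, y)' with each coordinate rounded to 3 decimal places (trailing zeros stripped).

Executing turtle program step by step:
Start: pos=(0,0), heading=0, pen down
FD 10: (0,0) -> (10,0) [heading=0, draw]
FD 13: (10,0) -> (23,0) [heading=0, draw]
REPEAT 4 [
  -- iteration 1/4 --
  RT 270: heading 0 -> 90
  BK 9: (23,0) -> (23,-9) [heading=90, draw]
  -- iteration 2/4 --
  RT 270: heading 90 -> 180
  BK 9: (23,-9) -> (32,-9) [heading=180, draw]
  -- iteration 3/4 --
  RT 270: heading 180 -> 270
  BK 9: (32,-9) -> (32,0) [heading=270, draw]
  -- iteration 4/4 --
  RT 270: heading 270 -> 0
  BK 9: (32,0) -> (23,0) [heading=0, draw]
]
FD 7: (23,0) -> (30,0) [heading=0, draw]
LT 296: heading 0 -> 296
BK 8: (30,0) -> (26.493,7.19) [heading=296, draw]
Final: pos=(26.493,7.19), heading=296, 8 segment(s) drawn
Waypoints (9 total):
(0, 0)
(10, 0)
(23, 0)
(23, -9)
(32, -9)
(32, 0)
(23, 0)
(30, 0)
(26.493, 7.19)

Answer: (0, 0)
(10, 0)
(23, 0)
(23, -9)
(32, -9)
(32, 0)
(23, 0)
(30, 0)
(26.493, 7.19)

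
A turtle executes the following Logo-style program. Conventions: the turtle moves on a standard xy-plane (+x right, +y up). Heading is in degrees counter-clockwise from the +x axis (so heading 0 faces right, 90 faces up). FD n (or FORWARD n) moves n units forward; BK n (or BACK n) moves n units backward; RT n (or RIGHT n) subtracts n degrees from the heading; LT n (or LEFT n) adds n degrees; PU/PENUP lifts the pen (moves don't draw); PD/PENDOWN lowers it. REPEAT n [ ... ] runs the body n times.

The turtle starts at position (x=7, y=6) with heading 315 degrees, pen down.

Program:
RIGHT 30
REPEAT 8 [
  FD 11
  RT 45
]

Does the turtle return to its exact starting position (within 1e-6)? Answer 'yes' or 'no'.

Executing turtle program step by step:
Start: pos=(7,6), heading=315, pen down
RT 30: heading 315 -> 285
REPEAT 8 [
  -- iteration 1/8 --
  FD 11: (7,6) -> (9.847,-4.625) [heading=285, draw]
  RT 45: heading 285 -> 240
  -- iteration 2/8 --
  FD 11: (9.847,-4.625) -> (4.347,-14.151) [heading=240, draw]
  RT 45: heading 240 -> 195
  -- iteration 3/8 --
  FD 11: (4.347,-14.151) -> (-6.278,-16.998) [heading=195, draw]
  RT 45: heading 195 -> 150
  -- iteration 4/8 --
  FD 11: (-6.278,-16.998) -> (-15.804,-11.498) [heading=150, draw]
  RT 45: heading 150 -> 105
  -- iteration 5/8 --
  FD 11: (-15.804,-11.498) -> (-18.651,-0.873) [heading=105, draw]
  RT 45: heading 105 -> 60
  -- iteration 6/8 --
  FD 11: (-18.651,-0.873) -> (-13.151,8.653) [heading=60, draw]
  RT 45: heading 60 -> 15
  -- iteration 7/8 --
  FD 11: (-13.151,8.653) -> (-2.526,11.5) [heading=15, draw]
  RT 45: heading 15 -> 330
  -- iteration 8/8 --
  FD 11: (-2.526,11.5) -> (7,6) [heading=330, draw]
  RT 45: heading 330 -> 285
]
Final: pos=(7,6), heading=285, 8 segment(s) drawn

Start position: (7, 6)
Final position: (7, 6)
Distance = 0; < 1e-6 -> CLOSED

Answer: yes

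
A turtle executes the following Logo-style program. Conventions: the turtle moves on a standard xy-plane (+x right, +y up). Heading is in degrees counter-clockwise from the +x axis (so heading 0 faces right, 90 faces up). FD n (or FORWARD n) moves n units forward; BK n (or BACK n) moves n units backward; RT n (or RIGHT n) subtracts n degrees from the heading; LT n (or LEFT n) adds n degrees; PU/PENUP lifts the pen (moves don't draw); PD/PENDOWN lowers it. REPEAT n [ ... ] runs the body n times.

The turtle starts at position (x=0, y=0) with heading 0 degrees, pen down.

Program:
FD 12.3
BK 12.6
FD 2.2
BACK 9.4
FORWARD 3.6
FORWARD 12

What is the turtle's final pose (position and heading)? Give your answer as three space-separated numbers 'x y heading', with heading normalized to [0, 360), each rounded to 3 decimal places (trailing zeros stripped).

Executing turtle program step by step:
Start: pos=(0,0), heading=0, pen down
FD 12.3: (0,0) -> (12.3,0) [heading=0, draw]
BK 12.6: (12.3,0) -> (-0.3,0) [heading=0, draw]
FD 2.2: (-0.3,0) -> (1.9,0) [heading=0, draw]
BK 9.4: (1.9,0) -> (-7.5,0) [heading=0, draw]
FD 3.6: (-7.5,0) -> (-3.9,0) [heading=0, draw]
FD 12: (-3.9,0) -> (8.1,0) [heading=0, draw]
Final: pos=(8.1,0), heading=0, 6 segment(s) drawn

Answer: 8.1 0 0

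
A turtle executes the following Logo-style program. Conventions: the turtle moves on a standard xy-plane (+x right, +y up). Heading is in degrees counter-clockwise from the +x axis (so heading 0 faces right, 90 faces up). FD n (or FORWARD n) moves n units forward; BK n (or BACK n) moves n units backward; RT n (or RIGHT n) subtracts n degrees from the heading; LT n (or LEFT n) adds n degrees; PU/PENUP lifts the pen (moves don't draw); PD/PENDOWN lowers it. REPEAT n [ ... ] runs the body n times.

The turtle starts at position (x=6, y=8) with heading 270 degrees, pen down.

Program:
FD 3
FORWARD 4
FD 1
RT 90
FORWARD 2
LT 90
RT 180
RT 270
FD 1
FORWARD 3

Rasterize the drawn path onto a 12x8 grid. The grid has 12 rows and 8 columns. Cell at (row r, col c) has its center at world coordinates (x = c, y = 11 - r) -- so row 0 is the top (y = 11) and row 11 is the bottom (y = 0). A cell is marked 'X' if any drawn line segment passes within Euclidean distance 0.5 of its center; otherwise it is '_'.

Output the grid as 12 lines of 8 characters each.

Segment 0: (6,8) -> (6,5)
Segment 1: (6,5) -> (6,1)
Segment 2: (6,1) -> (6,0)
Segment 3: (6,0) -> (4,0)
Segment 4: (4,0) -> (3,0)
Segment 5: (3,0) -> (-0,-0)

Answer: ________
________
________
______X_
______X_
______X_
______X_
______X_
______X_
______X_
______X_
XXXXXXX_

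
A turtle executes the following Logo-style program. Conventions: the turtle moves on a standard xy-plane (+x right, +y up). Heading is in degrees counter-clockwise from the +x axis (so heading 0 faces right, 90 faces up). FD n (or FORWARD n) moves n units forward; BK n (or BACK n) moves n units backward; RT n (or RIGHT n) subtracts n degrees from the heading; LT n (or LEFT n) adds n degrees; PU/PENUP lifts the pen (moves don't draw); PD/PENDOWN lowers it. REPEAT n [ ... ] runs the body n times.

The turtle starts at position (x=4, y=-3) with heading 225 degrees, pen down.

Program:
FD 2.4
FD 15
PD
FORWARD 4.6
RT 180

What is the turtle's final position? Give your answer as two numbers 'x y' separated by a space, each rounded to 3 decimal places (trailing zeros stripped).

Executing turtle program step by step:
Start: pos=(4,-3), heading=225, pen down
FD 2.4: (4,-3) -> (2.303,-4.697) [heading=225, draw]
FD 15: (2.303,-4.697) -> (-8.304,-15.304) [heading=225, draw]
PD: pen down
FD 4.6: (-8.304,-15.304) -> (-11.556,-18.556) [heading=225, draw]
RT 180: heading 225 -> 45
Final: pos=(-11.556,-18.556), heading=45, 3 segment(s) drawn

Answer: -11.556 -18.556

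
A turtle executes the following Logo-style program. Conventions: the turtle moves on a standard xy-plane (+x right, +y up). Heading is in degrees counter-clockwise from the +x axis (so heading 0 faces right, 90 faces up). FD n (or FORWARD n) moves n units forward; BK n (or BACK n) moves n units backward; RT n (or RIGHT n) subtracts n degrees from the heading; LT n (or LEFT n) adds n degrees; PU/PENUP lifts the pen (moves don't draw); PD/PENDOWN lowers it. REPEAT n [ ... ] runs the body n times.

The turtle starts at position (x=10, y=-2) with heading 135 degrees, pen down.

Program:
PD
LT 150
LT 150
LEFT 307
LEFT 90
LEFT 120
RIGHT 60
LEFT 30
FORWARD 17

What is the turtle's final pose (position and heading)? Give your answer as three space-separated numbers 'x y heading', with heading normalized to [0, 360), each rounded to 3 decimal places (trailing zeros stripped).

Answer: -5.762 -8.368 202

Derivation:
Executing turtle program step by step:
Start: pos=(10,-2), heading=135, pen down
PD: pen down
LT 150: heading 135 -> 285
LT 150: heading 285 -> 75
LT 307: heading 75 -> 22
LT 90: heading 22 -> 112
LT 120: heading 112 -> 232
RT 60: heading 232 -> 172
LT 30: heading 172 -> 202
FD 17: (10,-2) -> (-5.762,-8.368) [heading=202, draw]
Final: pos=(-5.762,-8.368), heading=202, 1 segment(s) drawn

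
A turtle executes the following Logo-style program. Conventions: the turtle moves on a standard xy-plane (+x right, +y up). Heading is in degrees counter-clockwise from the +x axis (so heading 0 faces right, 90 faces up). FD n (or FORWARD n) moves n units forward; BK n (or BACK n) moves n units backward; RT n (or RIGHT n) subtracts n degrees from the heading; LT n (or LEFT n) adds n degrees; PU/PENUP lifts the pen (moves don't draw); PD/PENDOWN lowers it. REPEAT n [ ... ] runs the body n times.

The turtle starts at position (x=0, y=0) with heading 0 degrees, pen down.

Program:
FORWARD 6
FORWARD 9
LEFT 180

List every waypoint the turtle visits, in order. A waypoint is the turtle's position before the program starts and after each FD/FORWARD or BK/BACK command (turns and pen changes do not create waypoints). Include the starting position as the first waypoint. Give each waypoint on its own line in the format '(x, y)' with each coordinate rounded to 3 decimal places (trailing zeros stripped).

Answer: (0, 0)
(6, 0)
(15, 0)

Derivation:
Executing turtle program step by step:
Start: pos=(0,0), heading=0, pen down
FD 6: (0,0) -> (6,0) [heading=0, draw]
FD 9: (6,0) -> (15,0) [heading=0, draw]
LT 180: heading 0 -> 180
Final: pos=(15,0), heading=180, 2 segment(s) drawn
Waypoints (3 total):
(0, 0)
(6, 0)
(15, 0)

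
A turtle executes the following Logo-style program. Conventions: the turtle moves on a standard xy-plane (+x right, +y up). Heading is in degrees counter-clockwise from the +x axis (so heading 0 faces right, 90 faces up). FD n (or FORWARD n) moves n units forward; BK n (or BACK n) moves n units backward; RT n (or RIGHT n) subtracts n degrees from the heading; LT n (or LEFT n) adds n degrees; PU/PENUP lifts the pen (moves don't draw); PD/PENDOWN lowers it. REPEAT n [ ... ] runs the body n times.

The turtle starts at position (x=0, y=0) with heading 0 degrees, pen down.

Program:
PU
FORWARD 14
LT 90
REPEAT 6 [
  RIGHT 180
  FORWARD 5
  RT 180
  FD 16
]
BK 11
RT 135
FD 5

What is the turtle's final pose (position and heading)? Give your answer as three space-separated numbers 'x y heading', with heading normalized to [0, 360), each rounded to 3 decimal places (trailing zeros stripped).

Answer: 17.536 51.464 315

Derivation:
Executing turtle program step by step:
Start: pos=(0,0), heading=0, pen down
PU: pen up
FD 14: (0,0) -> (14,0) [heading=0, move]
LT 90: heading 0 -> 90
REPEAT 6 [
  -- iteration 1/6 --
  RT 180: heading 90 -> 270
  FD 5: (14,0) -> (14,-5) [heading=270, move]
  RT 180: heading 270 -> 90
  FD 16: (14,-5) -> (14,11) [heading=90, move]
  -- iteration 2/6 --
  RT 180: heading 90 -> 270
  FD 5: (14,11) -> (14,6) [heading=270, move]
  RT 180: heading 270 -> 90
  FD 16: (14,6) -> (14,22) [heading=90, move]
  -- iteration 3/6 --
  RT 180: heading 90 -> 270
  FD 5: (14,22) -> (14,17) [heading=270, move]
  RT 180: heading 270 -> 90
  FD 16: (14,17) -> (14,33) [heading=90, move]
  -- iteration 4/6 --
  RT 180: heading 90 -> 270
  FD 5: (14,33) -> (14,28) [heading=270, move]
  RT 180: heading 270 -> 90
  FD 16: (14,28) -> (14,44) [heading=90, move]
  -- iteration 5/6 --
  RT 180: heading 90 -> 270
  FD 5: (14,44) -> (14,39) [heading=270, move]
  RT 180: heading 270 -> 90
  FD 16: (14,39) -> (14,55) [heading=90, move]
  -- iteration 6/6 --
  RT 180: heading 90 -> 270
  FD 5: (14,55) -> (14,50) [heading=270, move]
  RT 180: heading 270 -> 90
  FD 16: (14,50) -> (14,66) [heading=90, move]
]
BK 11: (14,66) -> (14,55) [heading=90, move]
RT 135: heading 90 -> 315
FD 5: (14,55) -> (17.536,51.464) [heading=315, move]
Final: pos=(17.536,51.464), heading=315, 0 segment(s) drawn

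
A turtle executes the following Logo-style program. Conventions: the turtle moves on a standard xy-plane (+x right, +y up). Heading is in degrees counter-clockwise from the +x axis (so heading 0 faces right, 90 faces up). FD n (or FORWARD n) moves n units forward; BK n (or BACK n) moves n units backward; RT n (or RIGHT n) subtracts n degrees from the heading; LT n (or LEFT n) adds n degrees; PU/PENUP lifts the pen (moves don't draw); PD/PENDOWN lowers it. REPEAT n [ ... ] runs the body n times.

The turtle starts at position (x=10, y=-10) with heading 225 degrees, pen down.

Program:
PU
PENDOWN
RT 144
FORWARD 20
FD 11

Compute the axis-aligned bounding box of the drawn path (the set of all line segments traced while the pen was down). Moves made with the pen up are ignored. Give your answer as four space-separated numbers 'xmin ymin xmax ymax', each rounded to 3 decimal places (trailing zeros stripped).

Executing turtle program step by step:
Start: pos=(10,-10), heading=225, pen down
PU: pen up
PD: pen down
RT 144: heading 225 -> 81
FD 20: (10,-10) -> (13.129,9.754) [heading=81, draw]
FD 11: (13.129,9.754) -> (14.849,20.618) [heading=81, draw]
Final: pos=(14.849,20.618), heading=81, 2 segment(s) drawn

Segment endpoints: x in {10, 13.129, 14.849}, y in {-10, 9.754, 20.618}
xmin=10, ymin=-10, xmax=14.849, ymax=20.618

Answer: 10 -10 14.849 20.618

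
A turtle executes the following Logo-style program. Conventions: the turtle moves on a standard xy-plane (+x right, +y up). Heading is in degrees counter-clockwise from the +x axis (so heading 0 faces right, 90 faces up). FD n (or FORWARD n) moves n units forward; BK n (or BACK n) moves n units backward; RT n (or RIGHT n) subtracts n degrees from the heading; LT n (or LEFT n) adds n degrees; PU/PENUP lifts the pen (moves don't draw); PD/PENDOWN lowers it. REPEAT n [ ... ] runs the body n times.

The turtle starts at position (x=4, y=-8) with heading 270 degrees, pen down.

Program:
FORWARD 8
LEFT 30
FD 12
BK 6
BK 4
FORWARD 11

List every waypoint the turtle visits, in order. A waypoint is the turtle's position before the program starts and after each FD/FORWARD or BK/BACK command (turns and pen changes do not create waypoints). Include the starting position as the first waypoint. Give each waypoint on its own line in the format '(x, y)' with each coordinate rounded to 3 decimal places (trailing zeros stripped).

Executing turtle program step by step:
Start: pos=(4,-8), heading=270, pen down
FD 8: (4,-8) -> (4,-16) [heading=270, draw]
LT 30: heading 270 -> 300
FD 12: (4,-16) -> (10,-26.392) [heading=300, draw]
BK 6: (10,-26.392) -> (7,-21.196) [heading=300, draw]
BK 4: (7,-21.196) -> (5,-17.732) [heading=300, draw]
FD 11: (5,-17.732) -> (10.5,-27.258) [heading=300, draw]
Final: pos=(10.5,-27.258), heading=300, 5 segment(s) drawn
Waypoints (6 total):
(4, -8)
(4, -16)
(10, -26.392)
(7, -21.196)
(5, -17.732)
(10.5, -27.258)

Answer: (4, -8)
(4, -16)
(10, -26.392)
(7, -21.196)
(5, -17.732)
(10.5, -27.258)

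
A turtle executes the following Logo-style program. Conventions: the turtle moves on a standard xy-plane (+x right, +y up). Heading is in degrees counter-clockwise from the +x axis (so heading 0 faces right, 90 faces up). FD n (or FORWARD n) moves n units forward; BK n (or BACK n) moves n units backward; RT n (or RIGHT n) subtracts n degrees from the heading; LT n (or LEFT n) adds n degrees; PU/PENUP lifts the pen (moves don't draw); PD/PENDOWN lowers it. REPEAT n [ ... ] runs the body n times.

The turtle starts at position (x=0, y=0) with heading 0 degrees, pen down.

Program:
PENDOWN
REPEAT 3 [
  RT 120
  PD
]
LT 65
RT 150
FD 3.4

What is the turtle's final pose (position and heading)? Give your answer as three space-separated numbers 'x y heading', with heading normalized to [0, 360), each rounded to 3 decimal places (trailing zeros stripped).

Executing turtle program step by step:
Start: pos=(0,0), heading=0, pen down
PD: pen down
REPEAT 3 [
  -- iteration 1/3 --
  RT 120: heading 0 -> 240
  PD: pen down
  -- iteration 2/3 --
  RT 120: heading 240 -> 120
  PD: pen down
  -- iteration 3/3 --
  RT 120: heading 120 -> 0
  PD: pen down
]
LT 65: heading 0 -> 65
RT 150: heading 65 -> 275
FD 3.4: (0,0) -> (0.296,-3.387) [heading=275, draw]
Final: pos=(0.296,-3.387), heading=275, 1 segment(s) drawn

Answer: 0.296 -3.387 275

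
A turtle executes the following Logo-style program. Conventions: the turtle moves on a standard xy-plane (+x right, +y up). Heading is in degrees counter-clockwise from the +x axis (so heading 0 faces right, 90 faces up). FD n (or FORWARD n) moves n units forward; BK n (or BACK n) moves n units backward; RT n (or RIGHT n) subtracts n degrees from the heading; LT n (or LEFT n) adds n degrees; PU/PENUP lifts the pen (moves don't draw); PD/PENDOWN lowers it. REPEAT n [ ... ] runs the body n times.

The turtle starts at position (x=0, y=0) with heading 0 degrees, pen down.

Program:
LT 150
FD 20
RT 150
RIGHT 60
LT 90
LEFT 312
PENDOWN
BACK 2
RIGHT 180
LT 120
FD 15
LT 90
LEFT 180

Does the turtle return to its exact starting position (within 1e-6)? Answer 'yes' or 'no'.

Answer: no

Derivation:
Executing turtle program step by step:
Start: pos=(0,0), heading=0, pen down
LT 150: heading 0 -> 150
FD 20: (0,0) -> (-17.321,10) [heading=150, draw]
RT 150: heading 150 -> 0
RT 60: heading 0 -> 300
LT 90: heading 300 -> 30
LT 312: heading 30 -> 342
PD: pen down
BK 2: (-17.321,10) -> (-19.223,10.618) [heading=342, draw]
RT 180: heading 342 -> 162
LT 120: heading 162 -> 282
FD 15: (-19.223,10.618) -> (-16.104,-4.054) [heading=282, draw]
LT 90: heading 282 -> 12
LT 180: heading 12 -> 192
Final: pos=(-16.104,-4.054), heading=192, 3 segment(s) drawn

Start position: (0, 0)
Final position: (-16.104, -4.054)
Distance = 16.606; >= 1e-6 -> NOT closed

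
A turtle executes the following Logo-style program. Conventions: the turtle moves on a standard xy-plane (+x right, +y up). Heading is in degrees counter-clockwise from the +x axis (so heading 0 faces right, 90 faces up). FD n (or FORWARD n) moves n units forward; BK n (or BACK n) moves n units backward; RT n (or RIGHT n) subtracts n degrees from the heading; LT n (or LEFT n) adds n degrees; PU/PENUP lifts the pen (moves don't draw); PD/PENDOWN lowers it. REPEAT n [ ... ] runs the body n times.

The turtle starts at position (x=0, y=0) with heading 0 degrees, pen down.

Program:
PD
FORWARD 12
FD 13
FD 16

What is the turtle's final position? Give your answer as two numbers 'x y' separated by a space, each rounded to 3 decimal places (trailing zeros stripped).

Executing turtle program step by step:
Start: pos=(0,0), heading=0, pen down
PD: pen down
FD 12: (0,0) -> (12,0) [heading=0, draw]
FD 13: (12,0) -> (25,0) [heading=0, draw]
FD 16: (25,0) -> (41,0) [heading=0, draw]
Final: pos=(41,0), heading=0, 3 segment(s) drawn

Answer: 41 0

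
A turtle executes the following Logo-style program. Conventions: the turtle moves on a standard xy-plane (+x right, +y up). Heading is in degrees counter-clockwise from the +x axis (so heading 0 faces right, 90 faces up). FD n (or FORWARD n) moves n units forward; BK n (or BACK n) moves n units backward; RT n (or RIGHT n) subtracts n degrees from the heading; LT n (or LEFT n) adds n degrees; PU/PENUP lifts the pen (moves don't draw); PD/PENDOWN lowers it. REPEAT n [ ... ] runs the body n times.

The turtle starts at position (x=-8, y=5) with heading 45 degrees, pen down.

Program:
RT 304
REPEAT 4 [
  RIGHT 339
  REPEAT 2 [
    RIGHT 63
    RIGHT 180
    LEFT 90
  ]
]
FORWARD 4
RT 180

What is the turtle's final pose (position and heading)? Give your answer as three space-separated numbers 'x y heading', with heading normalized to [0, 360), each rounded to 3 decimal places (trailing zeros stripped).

Answer: -4.981 7.624 221

Derivation:
Executing turtle program step by step:
Start: pos=(-8,5), heading=45, pen down
RT 304: heading 45 -> 101
REPEAT 4 [
  -- iteration 1/4 --
  RT 339: heading 101 -> 122
  REPEAT 2 [
    -- iteration 1/2 --
    RT 63: heading 122 -> 59
    RT 180: heading 59 -> 239
    LT 90: heading 239 -> 329
    -- iteration 2/2 --
    RT 63: heading 329 -> 266
    RT 180: heading 266 -> 86
    LT 90: heading 86 -> 176
  ]
  -- iteration 2/4 --
  RT 339: heading 176 -> 197
  REPEAT 2 [
    -- iteration 1/2 --
    RT 63: heading 197 -> 134
    RT 180: heading 134 -> 314
    LT 90: heading 314 -> 44
    -- iteration 2/2 --
    RT 63: heading 44 -> 341
    RT 180: heading 341 -> 161
    LT 90: heading 161 -> 251
  ]
  -- iteration 3/4 --
  RT 339: heading 251 -> 272
  REPEAT 2 [
    -- iteration 1/2 --
    RT 63: heading 272 -> 209
    RT 180: heading 209 -> 29
    LT 90: heading 29 -> 119
    -- iteration 2/2 --
    RT 63: heading 119 -> 56
    RT 180: heading 56 -> 236
    LT 90: heading 236 -> 326
  ]
  -- iteration 4/4 --
  RT 339: heading 326 -> 347
  REPEAT 2 [
    -- iteration 1/2 --
    RT 63: heading 347 -> 284
    RT 180: heading 284 -> 104
    LT 90: heading 104 -> 194
    -- iteration 2/2 --
    RT 63: heading 194 -> 131
    RT 180: heading 131 -> 311
    LT 90: heading 311 -> 41
  ]
]
FD 4: (-8,5) -> (-4.981,7.624) [heading=41, draw]
RT 180: heading 41 -> 221
Final: pos=(-4.981,7.624), heading=221, 1 segment(s) drawn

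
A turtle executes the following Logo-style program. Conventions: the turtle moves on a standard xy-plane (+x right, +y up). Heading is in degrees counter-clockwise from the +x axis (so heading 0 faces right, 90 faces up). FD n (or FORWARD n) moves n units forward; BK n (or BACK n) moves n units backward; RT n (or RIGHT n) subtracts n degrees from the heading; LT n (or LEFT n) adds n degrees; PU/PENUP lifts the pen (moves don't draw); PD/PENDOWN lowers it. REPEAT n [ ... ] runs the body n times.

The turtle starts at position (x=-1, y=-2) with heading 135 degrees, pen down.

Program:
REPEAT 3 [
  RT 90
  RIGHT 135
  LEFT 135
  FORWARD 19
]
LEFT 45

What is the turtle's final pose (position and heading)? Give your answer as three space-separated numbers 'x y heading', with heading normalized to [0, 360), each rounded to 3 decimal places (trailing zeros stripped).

Executing turtle program step by step:
Start: pos=(-1,-2), heading=135, pen down
REPEAT 3 [
  -- iteration 1/3 --
  RT 90: heading 135 -> 45
  RT 135: heading 45 -> 270
  LT 135: heading 270 -> 45
  FD 19: (-1,-2) -> (12.435,11.435) [heading=45, draw]
  -- iteration 2/3 --
  RT 90: heading 45 -> 315
  RT 135: heading 315 -> 180
  LT 135: heading 180 -> 315
  FD 19: (12.435,11.435) -> (25.87,-2) [heading=315, draw]
  -- iteration 3/3 --
  RT 90: heading 315 -> 225
  RT 135: heading 225 -> 90
  LT 135: heading 90 -> 225
  FD 19: (25.87,-2) -> (12.435,-15.435) [heading=225, draw]
]
LT 45: heading 225 -> 270
Final: pos=(12.435,-15.435), heading=270, 3 segment(s) drawn

Answer: 12.435 -15.435 270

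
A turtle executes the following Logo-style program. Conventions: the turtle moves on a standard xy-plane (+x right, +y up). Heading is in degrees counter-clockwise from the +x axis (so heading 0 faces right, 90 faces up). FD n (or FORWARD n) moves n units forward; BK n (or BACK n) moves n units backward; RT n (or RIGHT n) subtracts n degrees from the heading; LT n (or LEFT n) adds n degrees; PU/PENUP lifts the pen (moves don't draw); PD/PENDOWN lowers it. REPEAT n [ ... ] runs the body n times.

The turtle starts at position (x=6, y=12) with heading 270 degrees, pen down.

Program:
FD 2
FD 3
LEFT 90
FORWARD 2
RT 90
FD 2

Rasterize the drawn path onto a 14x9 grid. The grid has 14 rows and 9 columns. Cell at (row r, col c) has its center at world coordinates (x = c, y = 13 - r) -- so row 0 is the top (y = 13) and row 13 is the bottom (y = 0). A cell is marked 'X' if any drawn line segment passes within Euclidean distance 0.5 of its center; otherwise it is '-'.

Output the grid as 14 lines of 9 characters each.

Segment 0: (6,12) -> (6,10)
Segment 1: (6,10) -> (6,7)
Segment 2: (6,7) -> (8,7)
Segment 3: (8,7) -> (8,5)

Answer: ---------
------X--
------X--
------X--
------X--
------X--
------XXX
--------X
--------X
---------
---------
---------
---------
---------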